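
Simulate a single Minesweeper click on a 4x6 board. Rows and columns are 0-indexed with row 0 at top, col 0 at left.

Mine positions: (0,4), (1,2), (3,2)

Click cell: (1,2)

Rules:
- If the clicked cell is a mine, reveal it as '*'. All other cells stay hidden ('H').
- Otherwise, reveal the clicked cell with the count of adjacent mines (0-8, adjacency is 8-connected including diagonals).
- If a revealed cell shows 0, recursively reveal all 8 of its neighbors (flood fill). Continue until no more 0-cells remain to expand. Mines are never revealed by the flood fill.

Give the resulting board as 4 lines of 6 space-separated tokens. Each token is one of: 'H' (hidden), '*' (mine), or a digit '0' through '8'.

H H H H H H
H H * H H H
H H H H H H
H H H H H H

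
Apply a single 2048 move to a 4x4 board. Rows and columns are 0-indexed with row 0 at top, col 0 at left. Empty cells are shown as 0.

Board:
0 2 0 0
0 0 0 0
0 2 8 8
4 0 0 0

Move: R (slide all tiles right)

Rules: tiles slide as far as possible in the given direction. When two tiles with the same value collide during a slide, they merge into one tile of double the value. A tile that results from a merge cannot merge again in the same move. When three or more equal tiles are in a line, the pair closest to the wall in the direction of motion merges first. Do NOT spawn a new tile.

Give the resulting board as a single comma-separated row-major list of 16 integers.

Answer: 0, 0, 0, 2, 0, 0, 0, 0, 0, 0, 2, 16, 0, 0, 0, 4

Derivation:
Slide right:
row 0: [0, 2, 0, 0] -> [0, 0, 0, 2]
row 1: [0, 0, 0, 0] -> [0, 0, 0, 0]
row 2: [0, 2, 8, 8] -> [0, 0, 2, 16]
row 3: [4, 0, 0, 0] -> [0, 0, 0, 4]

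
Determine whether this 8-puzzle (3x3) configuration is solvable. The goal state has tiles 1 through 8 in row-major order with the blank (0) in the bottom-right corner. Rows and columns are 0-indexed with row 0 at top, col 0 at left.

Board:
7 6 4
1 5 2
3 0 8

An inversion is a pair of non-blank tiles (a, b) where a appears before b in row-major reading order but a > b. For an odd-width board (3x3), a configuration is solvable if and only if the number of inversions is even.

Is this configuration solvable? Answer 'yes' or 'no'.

Answer: yes

Derivation:
Inversions (pairs i<j in row-major order where tile[i] > tile[j] > 0): 16
16 is even, so the puzzle is solvable.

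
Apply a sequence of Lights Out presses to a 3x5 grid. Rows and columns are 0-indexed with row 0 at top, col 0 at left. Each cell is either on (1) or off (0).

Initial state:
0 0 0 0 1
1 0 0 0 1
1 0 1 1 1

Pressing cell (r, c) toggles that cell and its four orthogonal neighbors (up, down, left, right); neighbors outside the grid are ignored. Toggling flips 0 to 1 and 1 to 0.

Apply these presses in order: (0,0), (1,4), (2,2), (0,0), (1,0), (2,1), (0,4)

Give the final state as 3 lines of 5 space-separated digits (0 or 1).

Answer: 1 0 0 1 1
0 0 1 1 1
1 0 1 0 0

Derivation:
After press 1 at (0,0):
1 1 0 0 1
0 0 0 0 1
1 0 1 1 1

After press 2 at (1,4):
1 1 0 0 0
0 0 0 1 0
1 0 1 1 0

After press 3 at (2,2):
1 1 0 0 0
0 0 1 1 0
1 1 0 0 0

After press 4 at (0,0):
0 0 0 0 0
1 0 1 1 0
1 1 0 0 0

After press 5 at (1,0):
1 0 0 0 0
0 1 1 1 0
0 1 0 0 0

After press 6 at (2,1):
1 0 0 0 0
0 0 1 1 0
1 0 1 0 0

After press 7 at (0,4):
1 0 0 1 1
0 0 1 1 1
1 0 1 0 0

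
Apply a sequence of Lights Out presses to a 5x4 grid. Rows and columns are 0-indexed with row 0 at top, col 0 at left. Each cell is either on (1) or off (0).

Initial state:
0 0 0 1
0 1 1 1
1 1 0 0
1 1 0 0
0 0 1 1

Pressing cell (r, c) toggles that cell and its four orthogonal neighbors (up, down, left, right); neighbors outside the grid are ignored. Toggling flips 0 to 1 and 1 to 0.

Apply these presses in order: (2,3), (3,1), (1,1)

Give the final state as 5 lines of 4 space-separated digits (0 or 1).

Answer: 0 1 0 1
1 0 0 0
1 1 1 1
0 0 1 1
0 1 1 1

Derivation:
After press 1 at (2,3):
0 0 0 1
0 1 1 0
1 1 1 1
1 1 0 1
0 0 1 1

After press 2 at (3,1):
0 0 0 1
0 1 1 0
1 0 1 1
0 0 1 1
0 1 1 1

After press 3 at (1,1):
0 1 0 1
1 0 0 0
1 1 1 1
0 0 1 1
0 1 1 1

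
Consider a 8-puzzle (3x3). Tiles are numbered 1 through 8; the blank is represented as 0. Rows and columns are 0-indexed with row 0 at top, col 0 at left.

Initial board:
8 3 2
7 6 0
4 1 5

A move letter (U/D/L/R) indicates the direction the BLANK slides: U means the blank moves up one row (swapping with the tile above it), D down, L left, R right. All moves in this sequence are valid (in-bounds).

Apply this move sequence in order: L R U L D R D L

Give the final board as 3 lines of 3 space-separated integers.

After move 1 (L):
8 3 2
7 0 6
4 1 5

After move 2 (R):
8 3 2
7 6 0
4 1 5

After move 3 (U):
8 3 0
7 6 2
4 1 5

After move 4 (L):
8 0 3
7 6 2
4 1 5

After move 5 (D):
8 6 3
7 0 2
4 1 5

After move 6 (R):
8 6 3
7 2 0
4 1 5

After move 7 (D):
8 6 3
7 2 5
4 1 0

After move 8 (L):
8 6 3
7 2 5
4 0 1

Answer: 8 6 3
7 2 5
4 0 1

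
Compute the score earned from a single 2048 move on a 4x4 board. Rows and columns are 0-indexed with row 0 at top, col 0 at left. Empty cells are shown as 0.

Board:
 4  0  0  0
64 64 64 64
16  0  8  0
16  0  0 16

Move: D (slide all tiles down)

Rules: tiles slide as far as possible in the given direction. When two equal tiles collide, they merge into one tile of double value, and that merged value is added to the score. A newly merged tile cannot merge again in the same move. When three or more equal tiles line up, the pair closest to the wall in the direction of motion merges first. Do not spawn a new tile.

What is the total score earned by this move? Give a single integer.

Slide down:
col 0: [4, 64, 16, 16] -> [0, 4, 64, 32]  score +32 (running 32)
col 1: [0, 64, 0, 0] -> [0, 0, 0, 64]  score +0 (running 32)
col 2: [0, 64, 8, 0] -> [0, 0, 64, 8]  score +0 (running 32)
col 3: [0, 64, 0, 16] -> [0, 0, 64, 16]  score +0 (running 32)
Board after move:
 0  0  0  0
 4  0  0  0
64  0 64 64
32 64  8 16

Answer: 32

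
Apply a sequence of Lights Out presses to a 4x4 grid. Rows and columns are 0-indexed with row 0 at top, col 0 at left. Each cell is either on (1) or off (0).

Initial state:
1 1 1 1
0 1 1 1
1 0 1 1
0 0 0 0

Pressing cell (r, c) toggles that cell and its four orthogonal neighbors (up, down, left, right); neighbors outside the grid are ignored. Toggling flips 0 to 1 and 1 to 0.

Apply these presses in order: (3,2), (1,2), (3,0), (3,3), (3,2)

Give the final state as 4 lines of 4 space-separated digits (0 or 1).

Answer: 1 1 0 1
0 0 0 0
0 0 0 0
1 1 1 1

Derivation:
After press 1 at (3,2):
1 1 1 1
0 1 1 1
1 0 0 1
0 1 1 1

After press 2 at (1,2):
1 1 0 1
0 0 0 0
1 0 1 1
0 1 1 1

After press 3 at (3,0):
1 1 0 1
0 0 0 0
0 0 1 1
1 0 1 1

After press 4 at (3,3):
1 1 0 1
0 0 0 0
0 0 1 0
1 0 0 0

After press 5 at (3,2):
1 1 0 1
0 0 0 0
0 0 0 0
1 1 1 1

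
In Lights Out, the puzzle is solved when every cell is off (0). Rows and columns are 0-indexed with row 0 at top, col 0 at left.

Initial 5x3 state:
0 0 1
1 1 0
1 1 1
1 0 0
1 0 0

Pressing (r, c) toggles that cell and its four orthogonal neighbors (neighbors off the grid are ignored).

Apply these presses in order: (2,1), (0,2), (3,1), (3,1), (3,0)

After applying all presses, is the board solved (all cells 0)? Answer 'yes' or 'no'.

Answer: no

Derivation:
After press 1 at (2,1):
0 0 1
1 0 0
0 0 0
1 1 0
1 0 0

After press 2 at (0,2):
0 1 0
1 0 1
0 0 0
1 1 0
1 0 0

After press 3 at (3,1):
0 1 0
1 0 1
0 1 0
0 0 1
1 1 0

After press 4 at (3,1):
0 1 0
1 0 1
0 0 0
1 1 0
1 0 0

After press 5 at (3,0):
0 1 0
1 0 1
1 0 0
0 0 0
0 0 0

Lights still on: 4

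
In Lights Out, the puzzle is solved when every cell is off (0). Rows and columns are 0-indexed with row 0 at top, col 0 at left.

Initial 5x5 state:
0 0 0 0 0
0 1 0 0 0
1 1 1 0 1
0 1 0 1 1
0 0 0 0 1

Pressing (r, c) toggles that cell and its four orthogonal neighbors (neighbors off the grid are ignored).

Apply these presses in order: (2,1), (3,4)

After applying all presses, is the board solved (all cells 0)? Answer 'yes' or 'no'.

Answer: yes

Derivation:
After press 1 at (2,1):
0 0 0 0 0
0 0 0 0 0
0 0 0 0 1
0 0 0 1 1
0 0 0 0 1

After press 2 at (3,4):
0 0 0 0 0
0 0 0 0 0
0 0 0 0 0
0 0 0 0 0
0 0 0 0 0

Lights still on: 0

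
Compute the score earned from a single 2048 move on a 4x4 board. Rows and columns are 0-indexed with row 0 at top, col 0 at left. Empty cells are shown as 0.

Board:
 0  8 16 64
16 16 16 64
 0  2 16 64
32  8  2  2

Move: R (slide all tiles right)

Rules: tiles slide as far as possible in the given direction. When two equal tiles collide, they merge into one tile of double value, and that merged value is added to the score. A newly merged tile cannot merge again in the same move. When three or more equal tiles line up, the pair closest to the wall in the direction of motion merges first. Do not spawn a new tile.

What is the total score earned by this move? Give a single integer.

Answer: 36

Derivation:
Slide right:
row 0: [0, 8, 16, 64] -> [0, 8, 16, 64]  score +0 (running 0)
row 1: [16, 16, 16, 64] -> [0, 16, 32, 64]  score +32 (running 32)
row 2: [0, 2, 16, 64] -> [0, 2, 16, 64]  score +0 (running 32)
row 3: [32, 8, 2, 2] -> [0, 32, 8, 4]  score +4 (running 36)
Board after move:
 0  8 16 64
 0 16 32 64
 0  2 16 64
 0 32  8  4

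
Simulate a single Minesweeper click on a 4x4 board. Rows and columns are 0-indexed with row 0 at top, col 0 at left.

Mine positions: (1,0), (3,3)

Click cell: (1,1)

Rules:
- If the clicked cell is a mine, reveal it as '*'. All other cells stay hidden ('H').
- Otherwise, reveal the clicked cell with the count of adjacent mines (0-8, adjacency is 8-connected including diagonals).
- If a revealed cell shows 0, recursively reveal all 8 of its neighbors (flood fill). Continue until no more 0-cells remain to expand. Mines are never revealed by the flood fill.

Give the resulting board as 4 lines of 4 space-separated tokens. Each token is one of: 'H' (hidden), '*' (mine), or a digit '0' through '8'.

H H H H
H 1 H H
H H H H
H H H H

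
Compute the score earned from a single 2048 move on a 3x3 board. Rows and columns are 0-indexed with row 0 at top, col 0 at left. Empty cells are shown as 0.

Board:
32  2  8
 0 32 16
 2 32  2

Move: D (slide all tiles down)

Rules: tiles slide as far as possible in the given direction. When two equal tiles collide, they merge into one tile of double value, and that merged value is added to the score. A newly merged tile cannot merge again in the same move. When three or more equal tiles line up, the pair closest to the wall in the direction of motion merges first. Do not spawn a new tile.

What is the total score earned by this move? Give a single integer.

Answer: 64

Derivation:
Slide down:
col 0: [32, 0, 2] -> [0, 32, 2]  score +0 (running 0)
col 1: [2, 32, 32] -> [0, 2, 64]  score +64 (running 64)
col 2: [8, 16, 2] -> [8, 16, 2]  score +0 (running 64)
Board after move:
 0  0  8
32  2 16
 2 64  2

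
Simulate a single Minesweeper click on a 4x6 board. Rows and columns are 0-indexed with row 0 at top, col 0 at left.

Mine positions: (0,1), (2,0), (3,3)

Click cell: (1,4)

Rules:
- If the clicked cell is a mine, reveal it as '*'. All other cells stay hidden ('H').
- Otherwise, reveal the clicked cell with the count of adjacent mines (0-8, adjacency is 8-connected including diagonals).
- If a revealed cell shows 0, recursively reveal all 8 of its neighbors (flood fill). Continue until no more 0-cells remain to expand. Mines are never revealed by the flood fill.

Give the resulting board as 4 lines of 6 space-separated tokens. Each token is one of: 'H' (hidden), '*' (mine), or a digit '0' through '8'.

H H 1 0 0 0
H H 1 0 0 0
H H 1 1 1 0
H H H H 1 0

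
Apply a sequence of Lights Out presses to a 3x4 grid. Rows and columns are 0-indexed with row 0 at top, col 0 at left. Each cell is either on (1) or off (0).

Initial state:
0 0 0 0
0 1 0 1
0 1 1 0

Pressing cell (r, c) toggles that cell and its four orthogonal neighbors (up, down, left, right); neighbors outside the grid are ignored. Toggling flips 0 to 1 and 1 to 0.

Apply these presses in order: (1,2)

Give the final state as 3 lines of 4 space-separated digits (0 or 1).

After press 1 at (1,2):
0 0 1 0
0 0 1 0
0 1 0 0

Answer: 0 0 1 0
0 0 1 0
0 1 0 0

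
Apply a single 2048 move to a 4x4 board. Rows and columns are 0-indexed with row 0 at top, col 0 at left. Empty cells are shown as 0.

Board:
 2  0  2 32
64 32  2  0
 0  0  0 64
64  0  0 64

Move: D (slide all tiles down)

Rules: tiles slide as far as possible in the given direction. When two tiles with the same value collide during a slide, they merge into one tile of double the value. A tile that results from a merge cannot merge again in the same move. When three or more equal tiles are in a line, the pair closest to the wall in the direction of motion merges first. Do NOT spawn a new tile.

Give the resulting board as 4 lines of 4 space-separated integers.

Slide down:
col 0: [2, 64, 0, 64] -> [0, 0, 2, 128]
col 1: [0, 32, 0, 0] -> [0, 0, 0, 32]
col 2: [2, 2, 0, 0] -> [0, 0, 0, 4]
col 3: [32, 0, 64, 64] -> [0, 0, 32, 128]

Answer:   0   0   0   0
  0   0   0   0
  2   0   0  32
128  32   4 128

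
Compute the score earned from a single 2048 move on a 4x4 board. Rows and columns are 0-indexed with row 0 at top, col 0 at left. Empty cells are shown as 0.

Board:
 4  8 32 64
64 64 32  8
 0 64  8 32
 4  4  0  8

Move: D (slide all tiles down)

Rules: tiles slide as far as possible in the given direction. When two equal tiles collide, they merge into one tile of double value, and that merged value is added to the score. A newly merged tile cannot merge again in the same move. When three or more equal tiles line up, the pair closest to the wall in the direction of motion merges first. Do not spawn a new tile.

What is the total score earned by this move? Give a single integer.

Answer: 192

Derivation:
Slide down:
col 0: [4, 64, 0, 4] -> [0, 4, 64, 4]  score +0 (running 0)
col 1: [8, 64, 64, 4] -> [0, 8, 128, 4]  score +128 (running 128)
col 2: [32, 32, 8, 0] -> [0, 0, 64, 8]  score +64 (running 192)
col 3: [64, 8, 32, 8] -> [64, 8, 32, 8]  score +0 (running 192)
Board after move:
  0   0   0  64
  4   8   0   8
 64 128  64  32
  4   4   8   8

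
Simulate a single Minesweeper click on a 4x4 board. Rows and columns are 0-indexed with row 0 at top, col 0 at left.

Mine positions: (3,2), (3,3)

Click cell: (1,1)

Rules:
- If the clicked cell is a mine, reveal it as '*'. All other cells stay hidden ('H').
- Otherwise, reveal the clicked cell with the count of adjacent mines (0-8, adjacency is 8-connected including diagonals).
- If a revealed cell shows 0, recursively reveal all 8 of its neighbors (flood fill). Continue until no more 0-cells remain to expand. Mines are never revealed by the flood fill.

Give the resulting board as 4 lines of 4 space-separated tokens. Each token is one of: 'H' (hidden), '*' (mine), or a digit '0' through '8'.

0 0 0 0
0 0 0 0
0 1 2 2
0 1 H H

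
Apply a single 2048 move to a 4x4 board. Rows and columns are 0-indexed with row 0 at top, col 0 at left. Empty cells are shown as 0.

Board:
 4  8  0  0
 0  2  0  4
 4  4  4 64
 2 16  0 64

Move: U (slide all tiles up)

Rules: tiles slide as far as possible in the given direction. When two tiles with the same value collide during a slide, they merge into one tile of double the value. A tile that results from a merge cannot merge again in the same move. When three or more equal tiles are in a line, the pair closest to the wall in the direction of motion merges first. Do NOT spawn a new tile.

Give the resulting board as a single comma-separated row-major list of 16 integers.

Slide up:
col 0: [4, 0, 4, 2] -> [8, 2, 0, 0]
col 1: [8, 2, 4, 16] -> [8, 2, 4, 16]
col 2: [0, 0, 4, 0] -> [4, 0, 0, 0]
col 3: [0, 4, 64, 64] -> [4, 128, 0, 0]

Answer: 8, 8, 4, 4, 2, 2, 0, 128, 0, 4, 0, 0, 0, 16, 0, 0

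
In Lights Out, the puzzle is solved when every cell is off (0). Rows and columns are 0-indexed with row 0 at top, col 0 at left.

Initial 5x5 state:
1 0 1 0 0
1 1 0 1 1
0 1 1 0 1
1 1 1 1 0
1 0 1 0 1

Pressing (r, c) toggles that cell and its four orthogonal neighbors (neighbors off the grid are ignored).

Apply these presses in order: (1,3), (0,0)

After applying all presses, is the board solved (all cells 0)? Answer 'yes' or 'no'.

Answer: no

Derivation:
After press 1 at (1,3):
1 0 1 1 0
1 1 1 0 0
0 1 1 1 1
1 1 1 1 0
1 0 1 0 1

After press 2 at (0,0):
0 1 1 1 0
0 1 1 0 0
0 1 1 1 1
1 1 1 1 0
1 0 1 0 1

Lights still on: 16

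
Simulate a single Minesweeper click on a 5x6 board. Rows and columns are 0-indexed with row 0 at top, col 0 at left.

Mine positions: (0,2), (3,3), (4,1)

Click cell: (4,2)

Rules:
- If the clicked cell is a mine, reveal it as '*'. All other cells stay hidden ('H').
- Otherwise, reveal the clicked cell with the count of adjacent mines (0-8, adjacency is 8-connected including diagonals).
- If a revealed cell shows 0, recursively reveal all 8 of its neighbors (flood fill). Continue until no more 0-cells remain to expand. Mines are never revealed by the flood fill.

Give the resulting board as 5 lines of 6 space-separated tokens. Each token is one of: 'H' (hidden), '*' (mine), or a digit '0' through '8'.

H H H H H H
H H H H H H
H H H H H H
H H H H H H
H H 2 H H H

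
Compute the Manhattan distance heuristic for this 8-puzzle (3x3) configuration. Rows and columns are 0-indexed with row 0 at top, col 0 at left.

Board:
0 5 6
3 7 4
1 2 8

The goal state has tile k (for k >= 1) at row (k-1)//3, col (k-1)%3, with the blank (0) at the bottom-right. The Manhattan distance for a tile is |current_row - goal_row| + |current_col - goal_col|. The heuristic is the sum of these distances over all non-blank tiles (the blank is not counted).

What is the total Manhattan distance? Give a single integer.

Tile 5: at (0,1), goal (1,1), distance |0-1|+|1-1| = 1
Tile 6: at (0,2), goal (1,2), distance |0-1|+|2-2| = 1
Tile 3: at (1,0), goal (0,2), distance |1-0|+|0-2| = 3
Tile 7: at (1,1), goal (2,0), distance |1-2|+|1-0| = 2
Tile 4: at (1,2), goal (1,0), distance |1-1|+|2-0| = 2
Tile 1: at (2,0), goal (0,0), distance |2-0|+|0-0| = 2
Tile 2: at (2,1), goal (0,1), distance |2-0|+|1-1| = 2
Tile 8: at (2,2), goal (2,1), distance |2-2|+|2-1| = 1
Sum: 1 + 1 + 3 + 2 + 2 + 2 + 2 + 1 = 14

Answer: 14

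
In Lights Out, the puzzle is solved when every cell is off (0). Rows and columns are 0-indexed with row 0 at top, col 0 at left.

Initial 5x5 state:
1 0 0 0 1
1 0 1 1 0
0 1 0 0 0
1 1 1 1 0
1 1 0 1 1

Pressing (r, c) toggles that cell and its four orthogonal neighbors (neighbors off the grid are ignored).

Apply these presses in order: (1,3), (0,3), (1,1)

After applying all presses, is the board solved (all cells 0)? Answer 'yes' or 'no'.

Answer: no

Derivation:
After press 1 at (1,3):
1 0 0 1 1
1 0 0 0 1
0 1 0 1 0
1 1 1 1 0
1 1 0 1 1

After press 2 at (0,3):
1 0 1 0 0
1 0 0 1 1
0 1 0 1 0
1 1 1 1 0
1 1 0 1 1

After press 3 at (1,1):
1 1 1 0 0
0 1 1 1 1
0 0 0 1 0
1 1 1 1 0
1 1 0 1 1

Lights still on: 16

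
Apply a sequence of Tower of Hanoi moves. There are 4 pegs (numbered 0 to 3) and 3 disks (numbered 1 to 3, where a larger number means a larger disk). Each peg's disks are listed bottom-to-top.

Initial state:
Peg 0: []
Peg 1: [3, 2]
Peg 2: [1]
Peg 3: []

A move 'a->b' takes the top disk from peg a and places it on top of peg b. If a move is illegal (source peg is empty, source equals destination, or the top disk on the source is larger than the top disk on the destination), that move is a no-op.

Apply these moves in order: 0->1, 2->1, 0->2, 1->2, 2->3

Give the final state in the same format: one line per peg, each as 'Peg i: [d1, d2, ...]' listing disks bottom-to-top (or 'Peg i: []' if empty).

Answer: Peg 0: []
Peg 1: [3, 2]
Peg 2: []
Peg 3: [1]

Derivation:
After move 1 (0->1):
Peg 0: []
Peg 1: [3, 2]
Peg 2: [1]
Peg 3: []

After move 2 (2->1):
Peg 0: []
Peg 1: [3, 2, 1]
Peg 2: []
Peg 3: []

After move 3 (0->2):
Peg 0: []
Peg 1: [3, 2, 1]
Peg 2: []
Peg 3: []

After move 4 (1->2):
Peg 0: []
Peg 1: [3, 2]
Peg 2: [1]
Peg 3: []

After move 5 (2->3):
Peg 0: []
Peg 1: [3, 2]
Peg 2: []
Peg 3: [1]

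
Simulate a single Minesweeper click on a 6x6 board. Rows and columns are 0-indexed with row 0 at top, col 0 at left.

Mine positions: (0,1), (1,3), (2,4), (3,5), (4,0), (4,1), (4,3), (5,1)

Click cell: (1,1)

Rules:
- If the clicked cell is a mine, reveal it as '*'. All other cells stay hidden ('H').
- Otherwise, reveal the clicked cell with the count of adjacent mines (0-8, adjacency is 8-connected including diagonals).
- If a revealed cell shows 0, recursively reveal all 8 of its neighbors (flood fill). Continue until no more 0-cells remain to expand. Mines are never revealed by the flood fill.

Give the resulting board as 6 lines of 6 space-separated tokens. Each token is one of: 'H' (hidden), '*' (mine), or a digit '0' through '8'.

H H H H H H
H 1 H H H H
H H H H H H
H H H H H H
H H H H H H
H H H H H H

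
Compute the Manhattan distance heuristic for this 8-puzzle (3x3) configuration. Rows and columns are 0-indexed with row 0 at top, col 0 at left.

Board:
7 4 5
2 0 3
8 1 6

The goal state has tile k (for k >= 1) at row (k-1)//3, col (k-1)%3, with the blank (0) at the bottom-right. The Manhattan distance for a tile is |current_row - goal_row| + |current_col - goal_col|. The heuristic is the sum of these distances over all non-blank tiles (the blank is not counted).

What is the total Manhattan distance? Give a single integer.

Tile 7: (0,0)->(2,0) = 2
Tile 4: (0,1)->(1,0) = 2
Tile 5: (0,2)->(1,1) = 2
Tile 2: (1,0)->(0,1) = 2
Tile 3: (1,2)->(0,2) = 1
Tile 8: (2,0)->(2,1) = 1
Tile 1: (2,1)->(0,0) = 3
Tile 6: (2,2)->(1,2) = 1
Sum: 2 + 2 + 2 + 2 + 1 + 1 + 3 + 1 = 14

Answer: 14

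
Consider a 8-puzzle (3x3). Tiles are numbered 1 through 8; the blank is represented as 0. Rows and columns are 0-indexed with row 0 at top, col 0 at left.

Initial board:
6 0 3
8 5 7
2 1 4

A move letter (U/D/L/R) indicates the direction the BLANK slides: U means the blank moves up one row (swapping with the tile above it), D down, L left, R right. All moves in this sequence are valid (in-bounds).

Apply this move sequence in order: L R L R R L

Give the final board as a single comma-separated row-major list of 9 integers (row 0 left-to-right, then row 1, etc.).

After move 1 (L):
0 6 3
8 5 7
2 1 4

After move 2 (R):
6 0 3
8 5 7
2 1 4

After move 3 (L):
0 6 3
8 5 7
2 1 4

After move 4 (R):
6 0 3
8 5 7
2 1 4

After move 5 (R):
6 3 0
8 5 7
2 1 4

After move 6 (L):
6 0 3
8 5 7
2 1 4

Answer: 6, 0, 3, 8, 5, 7, 2, 1, 4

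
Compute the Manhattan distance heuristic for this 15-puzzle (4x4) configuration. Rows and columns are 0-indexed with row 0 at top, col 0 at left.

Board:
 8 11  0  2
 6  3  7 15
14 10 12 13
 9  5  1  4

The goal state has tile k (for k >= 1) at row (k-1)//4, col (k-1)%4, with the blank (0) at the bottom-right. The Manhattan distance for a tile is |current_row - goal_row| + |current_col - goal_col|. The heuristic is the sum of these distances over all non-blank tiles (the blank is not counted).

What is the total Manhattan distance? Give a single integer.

Tile 8: (0,0)->(1,3) = 4
Tile 11: (0,1)->(2,2) = 3
Tile 2: (0,3)->(0,1) = 2
Tile 6: (1,0)->(1,1) = 1
Tile 3: (1,1)->(0,2) = 2
Tile 7: (1,2)->(1,2) = 0
Tile 15: (1,3)->(3,2) = 3
Tile 14: (2,0)->(3,1) = 2
Tile 10: (2,1)->(2,1) = 0
Tile 12: (2,2)->(2,3) = 1
Tile 13: (2,3)->(3,0) = 4
Tile 9: (3,0)->(2,0) = 1
Tile 5: (3,1)->(1,0) = 3
Tile 1: (3,2)->(0,0) = 5
Tile 4: (3,3)->(0,3) = 3
Sum: 4 + 3 + 2 + 1 + 2 + 0 + 3 + 2 + 0 + 1 + 4 + 1 + 3 + 5 + 3 = 34

Answer: 34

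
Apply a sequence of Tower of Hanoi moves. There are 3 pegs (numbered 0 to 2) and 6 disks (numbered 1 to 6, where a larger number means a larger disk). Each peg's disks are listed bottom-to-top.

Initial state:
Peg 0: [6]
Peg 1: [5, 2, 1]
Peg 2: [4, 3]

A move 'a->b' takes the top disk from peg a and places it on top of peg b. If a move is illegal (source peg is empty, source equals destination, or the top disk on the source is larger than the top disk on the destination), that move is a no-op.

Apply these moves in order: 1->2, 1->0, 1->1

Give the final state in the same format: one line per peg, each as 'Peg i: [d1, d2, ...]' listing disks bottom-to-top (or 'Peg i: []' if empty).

Answer: Peg 0: [6, 2]
Peg 1: [5]
Peg 2: [4, 3, 1]

Derivation:
After move 1 (1->2):
Peg 0: [6]
Peg 1: [5, 2]
Peg 2: [4, 3, 1]

After move 2 (1->0):
Peg 0: [6, 2]
Peg 1: [5]
Peg 2: [4, 3, 1]

After move 3 (1->1):
Peg 0: [6, 2]
Peg 1: [5]
Peg 2: [4, 3, 1]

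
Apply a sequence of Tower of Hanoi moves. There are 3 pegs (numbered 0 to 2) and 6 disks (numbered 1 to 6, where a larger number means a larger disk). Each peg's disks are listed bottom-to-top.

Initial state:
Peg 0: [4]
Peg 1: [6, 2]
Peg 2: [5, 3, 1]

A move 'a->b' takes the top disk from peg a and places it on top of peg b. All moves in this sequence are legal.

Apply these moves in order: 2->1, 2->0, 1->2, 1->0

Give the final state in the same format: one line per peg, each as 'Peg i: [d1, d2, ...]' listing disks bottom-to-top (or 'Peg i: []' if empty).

After move 1 (2->1):
Peg 0: [4]
Peg 1: [6, 2, 1]
Peg 2: [5, 3]

After move 2 (2->0):
Peg 0: [4, 3]
Peg 1: [6, 2, 1]
Peg 2: [5]

After move 3 (1->2):
Peg 0: [4, 3]
Peg 1: [6, 2]
Peg 2: [5, 1]

After move 4 (1->0):
Peg 0: [4, 3, 2]
Peg 1: [6]
Peg 2: [5, 1]

Answer: Peg 0: [4, 3, 2]
Peg 1: [6]
Peg 2: [5, 1]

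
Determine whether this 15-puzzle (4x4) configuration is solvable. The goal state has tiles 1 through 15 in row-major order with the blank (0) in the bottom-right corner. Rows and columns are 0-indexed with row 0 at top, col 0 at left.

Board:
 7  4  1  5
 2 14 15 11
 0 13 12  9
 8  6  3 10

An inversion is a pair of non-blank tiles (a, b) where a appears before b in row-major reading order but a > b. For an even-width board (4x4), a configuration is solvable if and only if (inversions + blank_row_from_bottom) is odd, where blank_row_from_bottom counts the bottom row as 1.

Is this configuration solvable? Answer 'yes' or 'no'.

Inversions: 49
Blank is in row 2 (0-indexed from top), which is row 2 counting from the bottom (bottom = 1).
49 + 2 = 51, which is odd, so the puzzle is solvable.

Answer: yes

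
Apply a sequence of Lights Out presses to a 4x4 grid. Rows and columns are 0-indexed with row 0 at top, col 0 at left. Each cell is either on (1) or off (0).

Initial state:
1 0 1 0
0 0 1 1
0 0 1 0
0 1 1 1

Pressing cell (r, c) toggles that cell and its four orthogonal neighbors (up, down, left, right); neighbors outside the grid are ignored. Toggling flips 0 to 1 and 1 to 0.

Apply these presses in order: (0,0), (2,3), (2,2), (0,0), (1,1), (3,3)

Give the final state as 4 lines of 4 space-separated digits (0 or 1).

After press 1 at (0,0):
0 1 1 0
1 0 1 1
0 0 1 0
0 1 1 1

After press 2 at (2,3):
0 1 1 0
1 0 1 0
0 0 0 1
0 1 1 0

After press 3 at (2,2):
0 1 1 0
1 0 0 0
0 1 1 0
0 1 0 0

After press 4 at (0,0):
1 0 1 0
0 0 0 0
0 1 1 0
0 1 0 0

After press 5 at (1,1):
1 1 1 0
1 1 1 0
0 0 1 0
0 1 0 0

After press 6 at (3,3):
1 1 1 0
1 1 1 0
0 0 1 1
0 1 1 1

Answer: 1 1 1 0
1 1 1 0
0 0 1 1
0 1 1 1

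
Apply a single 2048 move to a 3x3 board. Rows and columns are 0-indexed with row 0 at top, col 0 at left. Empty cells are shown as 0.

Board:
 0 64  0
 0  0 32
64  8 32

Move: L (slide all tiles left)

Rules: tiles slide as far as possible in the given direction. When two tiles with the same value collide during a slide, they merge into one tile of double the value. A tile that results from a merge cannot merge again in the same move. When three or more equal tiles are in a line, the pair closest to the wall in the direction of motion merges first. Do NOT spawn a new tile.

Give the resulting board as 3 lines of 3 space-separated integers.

Slide left:
row 0: [0, 64, 0] -> [64, 0, 0]
row 1: [0, 0, 32] -> [32, 0, 0]
row 2: [64, 8, 32] -> [64, 8, 32]

Answer: 64  0  0
32  0  0
64  8 32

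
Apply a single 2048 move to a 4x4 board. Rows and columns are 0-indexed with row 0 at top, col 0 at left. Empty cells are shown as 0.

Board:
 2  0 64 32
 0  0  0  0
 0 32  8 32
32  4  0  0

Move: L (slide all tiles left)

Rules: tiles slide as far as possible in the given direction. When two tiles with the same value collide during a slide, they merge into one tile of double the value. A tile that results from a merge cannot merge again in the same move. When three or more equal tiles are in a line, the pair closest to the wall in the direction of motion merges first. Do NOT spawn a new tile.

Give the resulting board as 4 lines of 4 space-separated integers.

Answer:  2 64 32  0
 0  0  0  0
32  8 32  0
32  4  0  0

Derivation:
Slide left:
row 0: [2, 0, 64, 32] -> [2, 64, 32, 0]
row 1: [0, 0, 0, 0] -> [0, 0, 0, 0]
row 2: [0, 32, 8, 32] -> [32, 8, 32, 0]
row 3: [32, 4, 0, 0] -> [32, 4, 0, 0]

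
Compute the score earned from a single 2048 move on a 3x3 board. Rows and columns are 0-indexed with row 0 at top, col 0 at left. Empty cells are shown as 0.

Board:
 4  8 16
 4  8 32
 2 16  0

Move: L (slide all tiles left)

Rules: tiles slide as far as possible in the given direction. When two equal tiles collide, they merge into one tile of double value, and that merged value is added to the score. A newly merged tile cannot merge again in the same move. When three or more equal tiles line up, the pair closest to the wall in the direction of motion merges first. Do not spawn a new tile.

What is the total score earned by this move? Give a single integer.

Slide left:
row 0: [4, 8, 16] -> [4, 8, 16]  score +0 (running 0)
row 1: [4, 8, 32] -> [4, 8, 32]  score +0 (running 0)
row 2: [2, 16, 0] -> [2, 16, 0]  score +0 (running 0)
Board after move:
 4  8 16
 4  8 32
 2 16  0

Answer: 0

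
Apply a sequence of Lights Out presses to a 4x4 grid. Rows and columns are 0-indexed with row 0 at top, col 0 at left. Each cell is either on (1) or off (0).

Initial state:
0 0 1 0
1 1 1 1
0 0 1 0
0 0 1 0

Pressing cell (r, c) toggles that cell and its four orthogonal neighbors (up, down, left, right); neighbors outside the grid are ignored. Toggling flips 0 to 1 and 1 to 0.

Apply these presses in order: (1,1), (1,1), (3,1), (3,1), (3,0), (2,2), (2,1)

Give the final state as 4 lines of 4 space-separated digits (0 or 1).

After press 1 at (1,1):
0 1 1 0
0 0 0 1
0 1 1 0
0 0 1 0

After press 2 at (1,1):
0 0 1 0
1 1 1 1
0 0 1 0
0 0 1 0

After press 3 at (3,1):
0 0 1 0
1 1 1 1
0 1 1 0
1 1 0 0

After press 4 at (3,1):
0 0 1 0
1 1 1 1
0 0 1 0
0 0 1 0

After press 5 at (3,0):
0 0 1 0
1 1 1 1
1 0 1 0
1 1 1 0

After press 6 at (2,2):
0 0 1 0
1 1 0 1
1 1 0 1
1 1 0 0

After press 7 at (2,1):
0 0 1 0
1 0 0 1
0 0 1 1
1 0 0 0

Answer: 0 0 1 0
1 0 0 1
0 0 1 1
1 0 0 0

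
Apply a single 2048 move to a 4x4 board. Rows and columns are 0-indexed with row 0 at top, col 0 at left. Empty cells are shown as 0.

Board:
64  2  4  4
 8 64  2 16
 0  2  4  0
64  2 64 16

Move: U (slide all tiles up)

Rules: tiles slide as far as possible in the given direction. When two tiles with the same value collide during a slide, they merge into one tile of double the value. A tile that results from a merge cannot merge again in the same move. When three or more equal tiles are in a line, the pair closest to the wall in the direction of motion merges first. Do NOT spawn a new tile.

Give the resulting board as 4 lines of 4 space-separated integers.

Slide up:
col 0: [64, 8, 0, 64] -> [64, 8, 64, 0]
col 1: [2, 64, 2, 2] -> [2, 64, 4, 0]
col 2: [4, 2, 4, 64] -> [4, 2, 4, 64]
col 3: [4, 16, 0, 16] -> [4, 32, 0, 0]

Answer: 64  2  4  4
 8 64  2 32
64  4  4  0
 0  0 64  0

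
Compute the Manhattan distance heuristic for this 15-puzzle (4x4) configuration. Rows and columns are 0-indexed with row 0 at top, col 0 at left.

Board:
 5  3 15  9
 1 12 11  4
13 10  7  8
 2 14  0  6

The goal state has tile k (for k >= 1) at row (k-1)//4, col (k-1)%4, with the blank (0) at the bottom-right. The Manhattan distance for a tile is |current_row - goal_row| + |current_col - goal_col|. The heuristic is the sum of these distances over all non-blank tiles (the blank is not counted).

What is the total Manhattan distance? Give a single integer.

Answer: 27

Derivation:
Tile 5: at (0,0), goal (1,0), distance |0-1|+|0-0| = 1
Tile 3: at (0,1), goal (0,2), distance |0-0|+|1-2| = 1
Tile 15: at (0,2), goal (3,2), distance |0-3|+|2-2| = 3
Tile 9: at (0,3), goal (2,0), distance |0-2|+|3-0| = 5
Tile 1: at (1,0), goal (0,0), distance |1-0|+|0-0| = 1
Tile 12: at (1,1), goal (2,3), distance |1-2|+|1-3| = 3
Tile 11: at (1,2), goal (2,2), distance |1-2|+|2-2| = 1
Tile 4: at (1,3), goal (0,3), distance |1-0|+|3-3| = 1
Tile 13: at (2,0), goal (3,0), distance |2-3|+|0-0| = 1
Tile 10: at (2,1), goal (2,1), distance |2-2|+|1-1| = 0
Tile 7: at (2,2), goal (1,2), distance |2-1|+|2-2| = 1
Tile 8: at (2,3), goal (1,3), distance |2-1|+|3-3| = 1
Tile 2: at (3,0), goal (0,1), distance |3-0|+|0-1| = 4
Tile 14: at (3,1), goal (3,1), distance |3-3|+|1-1| = 0
Tile 6: at (3,3), goal (1,1), distance |3-1|+|3-1| = 4
Sum: 1 + 1 + 3 + 5 + 1 + 3 + 1 + 1 + 1 + 0 + 1 + 1 + 4 + 0 + 4 = 27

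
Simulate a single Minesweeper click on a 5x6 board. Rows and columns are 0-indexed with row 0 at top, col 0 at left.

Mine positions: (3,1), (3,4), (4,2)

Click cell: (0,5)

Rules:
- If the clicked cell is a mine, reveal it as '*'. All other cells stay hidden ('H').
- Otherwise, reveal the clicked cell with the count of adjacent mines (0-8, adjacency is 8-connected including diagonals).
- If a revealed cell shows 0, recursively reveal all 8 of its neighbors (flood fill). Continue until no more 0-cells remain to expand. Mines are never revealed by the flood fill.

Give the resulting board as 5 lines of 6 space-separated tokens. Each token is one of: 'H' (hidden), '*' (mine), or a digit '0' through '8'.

0 0 0 0 0 0
0 0 0 0 0 0
1 1 1 1 1 1
H H H H H H
H H H H H H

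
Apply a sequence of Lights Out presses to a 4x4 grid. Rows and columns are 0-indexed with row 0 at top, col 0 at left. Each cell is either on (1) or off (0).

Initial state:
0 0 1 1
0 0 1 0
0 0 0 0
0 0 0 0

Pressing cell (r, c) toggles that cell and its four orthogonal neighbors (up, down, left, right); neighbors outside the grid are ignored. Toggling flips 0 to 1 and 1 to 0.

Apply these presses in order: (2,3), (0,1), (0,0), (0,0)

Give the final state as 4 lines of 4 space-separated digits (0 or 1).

Answer: 1 1 0 1
0 1 1 1
0 0 1 1
0 0 0 1

Derivation:
After press 1 at (2,3):
0 0 1 1
0 0 1 1
0 0 1 1
0 0 0 1

After press 2 at (0,1):
1 1 0 1
0 1 1 1
0 0 1 1
0 0 0 1

After press 3 at (0,0):
0 0 0 1
1 1 1 1
0 0 1 1
0 0 0 1

After press 4 at (0,0):
1 1 0 1
0 1 1 1
0 0 1 1
0 0 0 1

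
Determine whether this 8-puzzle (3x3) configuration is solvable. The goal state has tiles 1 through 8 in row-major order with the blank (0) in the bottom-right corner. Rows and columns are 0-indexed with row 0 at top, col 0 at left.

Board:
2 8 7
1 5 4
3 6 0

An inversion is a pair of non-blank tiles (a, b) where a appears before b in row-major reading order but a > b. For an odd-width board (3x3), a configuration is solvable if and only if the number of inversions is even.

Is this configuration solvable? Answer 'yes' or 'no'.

Inversions (pairs i<j in row-major order where tile[i] > tile[j] > 0): 15
15 is odd, so the puzzle is not solvable.

Answer: no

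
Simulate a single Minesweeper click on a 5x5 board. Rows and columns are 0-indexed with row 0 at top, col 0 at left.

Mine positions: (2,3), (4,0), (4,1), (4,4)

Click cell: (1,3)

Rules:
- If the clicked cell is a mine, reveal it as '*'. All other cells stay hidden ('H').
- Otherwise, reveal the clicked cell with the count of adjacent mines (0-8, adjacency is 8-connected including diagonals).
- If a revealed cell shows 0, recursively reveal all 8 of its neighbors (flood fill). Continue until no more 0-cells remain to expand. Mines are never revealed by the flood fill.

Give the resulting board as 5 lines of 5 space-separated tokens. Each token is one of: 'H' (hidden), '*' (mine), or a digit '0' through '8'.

H H H H H
H H H 1 H
H H H H H
H H H H H
H H H H H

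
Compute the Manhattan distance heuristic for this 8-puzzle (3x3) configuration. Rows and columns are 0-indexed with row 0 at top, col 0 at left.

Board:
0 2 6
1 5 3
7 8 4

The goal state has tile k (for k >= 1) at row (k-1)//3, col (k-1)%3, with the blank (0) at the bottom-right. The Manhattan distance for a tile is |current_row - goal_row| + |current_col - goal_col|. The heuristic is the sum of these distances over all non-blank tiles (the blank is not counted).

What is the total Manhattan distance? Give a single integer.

Tile 2: (0,1)->(0,1) = 0
Tile 6: (0,2)->(1,2) = 1
Tile 1: (1,0)->(0,0) = 1
Tile 5: (1,1)->(1,1) = 0
Tile 3: (1,2)->(0,2) = 1
Tile 7: (2,0)->(2,0) = 0
Tile 8: (2,1)->(2,1) = 0
Tile 4: (2,2)->(1,0) = 3
Sum: 0 + 1 + 1 + 0 + 1 + 0 + 0 + 3 = 6

Answer: 6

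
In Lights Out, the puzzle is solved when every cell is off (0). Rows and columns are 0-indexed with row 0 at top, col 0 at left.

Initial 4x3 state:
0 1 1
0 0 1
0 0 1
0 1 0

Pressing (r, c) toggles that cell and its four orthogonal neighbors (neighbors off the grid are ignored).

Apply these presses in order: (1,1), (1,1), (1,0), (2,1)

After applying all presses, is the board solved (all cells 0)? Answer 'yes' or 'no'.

After press 1 at (1,1):
0 0 1
1 1 0
0 1 1
0 1 0

After press 2 at (1,1):
0 1 1
0 0 1
0 0 1
0 1 0

After press 3 at (1,0):
1 1 1
1 1 1
1 0 1
0 1 0

After press 4 at (2,1):
1 1 1
1 0 1
0 1 0
0 0 0

Lights still on: 6

Answer: no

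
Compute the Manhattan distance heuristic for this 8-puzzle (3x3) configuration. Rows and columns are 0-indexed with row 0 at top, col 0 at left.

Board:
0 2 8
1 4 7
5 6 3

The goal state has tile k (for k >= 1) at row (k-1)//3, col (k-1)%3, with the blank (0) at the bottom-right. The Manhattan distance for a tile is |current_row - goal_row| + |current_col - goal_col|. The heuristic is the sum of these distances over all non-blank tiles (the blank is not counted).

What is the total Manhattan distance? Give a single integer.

Tile 2: (0,1)->(0,1) = 0
Tile 8: (0,2)->(2,1) = 3
Tile 1: (1,0)->(0,0) = 1
Tile 4: (1,1)->(1,0) = 1
Tile 7: (1,2)->(2,0) = 3
Tile 5: (2,0)->(1,1) = 2
Tile 6: (2,1)->(1,2) = 2
Tile 3: (2,2)->(0,2) = 2
Sum: 0 + 3 + 1 + 1 + 3 + 2 + 2 + 2 = 14

Answer: 14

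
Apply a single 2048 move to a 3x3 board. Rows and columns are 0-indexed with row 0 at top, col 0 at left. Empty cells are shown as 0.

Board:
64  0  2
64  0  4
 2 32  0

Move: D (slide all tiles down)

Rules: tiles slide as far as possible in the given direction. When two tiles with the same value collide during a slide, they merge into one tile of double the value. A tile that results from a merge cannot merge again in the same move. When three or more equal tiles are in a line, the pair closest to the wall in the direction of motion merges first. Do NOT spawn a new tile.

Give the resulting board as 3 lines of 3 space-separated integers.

Slide down:
col 0: [64, 64, 2] -> [0, 128, 2]
col 1: [0, 0, 32] -> [0, 0, 32]
col 2: [2, 4, 0] -> [0, 2, 4]

Answer:   0   0   0
128   0   2
  2  32   4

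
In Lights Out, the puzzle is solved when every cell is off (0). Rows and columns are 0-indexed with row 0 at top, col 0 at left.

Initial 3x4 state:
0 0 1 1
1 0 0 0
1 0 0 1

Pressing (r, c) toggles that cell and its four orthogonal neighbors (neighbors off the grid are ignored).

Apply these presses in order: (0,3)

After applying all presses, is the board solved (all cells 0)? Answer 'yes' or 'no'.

Answer: no

Derivation:
After press 1 at (0,3):
0 0 0 0
1 0 0 1
1 0 0 1

Lights still on: 4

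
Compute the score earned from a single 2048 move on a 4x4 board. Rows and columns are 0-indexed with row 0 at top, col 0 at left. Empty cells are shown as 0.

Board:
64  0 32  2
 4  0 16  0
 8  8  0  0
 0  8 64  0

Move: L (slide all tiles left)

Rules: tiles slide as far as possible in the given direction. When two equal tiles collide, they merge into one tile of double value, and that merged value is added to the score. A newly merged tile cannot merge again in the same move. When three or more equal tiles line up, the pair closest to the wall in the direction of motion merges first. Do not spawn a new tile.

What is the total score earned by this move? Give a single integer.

Answer: 16

Derivation:
Slide left:
row 0: [64, 0, 32, 2] -> [64, 32, 2, 0]  score +0 (running 0)
row 1: [4, 0, 16, 0] -> [4, 16, 0, 0]  score +0 (running 0)
row 2: [8, 8, 0, 0] -> [16, 0, 0, 0]  score +16 (running 16)
row 3: [0, 8, 64, 0] -> [8, 64, 0, 0]  score +0 (running 16)
Board after move:
64 32  2  0
 4 16  0  0
16  0  0  0
 8 64  0  0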